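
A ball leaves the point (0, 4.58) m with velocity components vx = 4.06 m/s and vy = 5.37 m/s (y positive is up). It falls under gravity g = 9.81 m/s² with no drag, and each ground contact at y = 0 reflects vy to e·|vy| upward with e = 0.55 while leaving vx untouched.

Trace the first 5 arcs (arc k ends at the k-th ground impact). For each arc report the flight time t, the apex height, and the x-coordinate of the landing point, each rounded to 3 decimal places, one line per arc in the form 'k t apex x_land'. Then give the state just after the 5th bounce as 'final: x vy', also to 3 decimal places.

1 1.658 6.050 6.731
2 1.222 1.830 11.691
3 0.672 0.554 14.419
4 0.370 0.167 15.920
5 0.203 0.051 16.745
final: 16.745 0.548

Arc 1: start y=4.580, vy=5.370 → t=1.658, apex=6.050, x_land=6.731, impact vy=-10.895
  bounce: vy ← 0.55·10.895 = 5.992
Arc 2: start y=0.000, vy=5.992 → t=1.222, apex=1.830, x_land=11.691, impact vy=-5.992
  bounce: vy ← 0.55·5.992 = 3.296
Arc 3: start y=0.000, vy=3.296 → t=0.672, apex=0.554, x_land=14.419, impact vy=-3.296
  bounce: vy ← 0.55·3.296 = 1.813
Arc 4: start y=0.000, vy=1.813 → t=0.370, apex=0.167, x_land=15.920, impact vy=-1.813
  bounce: vy ← 0.55·1.813 = 0.997
Arc 5: start y=0.000, vy=0.997 → t=0.203, apex=0.051, x_land=16.745, impact vy=-0.997
  bounce: vy ← 0.55·0.997 = 0.548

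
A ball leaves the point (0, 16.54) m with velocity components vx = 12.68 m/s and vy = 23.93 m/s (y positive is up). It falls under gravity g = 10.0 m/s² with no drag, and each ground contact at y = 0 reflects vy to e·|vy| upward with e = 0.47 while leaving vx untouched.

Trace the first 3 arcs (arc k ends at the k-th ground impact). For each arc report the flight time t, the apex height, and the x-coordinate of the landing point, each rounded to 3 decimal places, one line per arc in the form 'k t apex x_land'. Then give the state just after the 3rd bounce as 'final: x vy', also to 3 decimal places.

1 5.399 45.172 68.456
2 2.825 9.979 104.282
3 1.328 2.204 121.120
final: 121.120 3.121

Arc 1: start y=16.540, vy=23.930 → t=5.399, apex=45.172, x_land=68.456, impact vy=-30.057
  bounce: vy ← 0.47·30.057 = 14.127
Arc 2: start y=0.000, vy=14.127 → t=2.825, apex=9.979, x_land=104.282, impact vy=-14.127
  bounce: vy ← 0.47·14.127 = 6.640
Arc 3: start y=0.000, vy=6.640 → t=1.328, apex=2.204, x_land=121.120, impact vy=-6.640
  bounce: vy ← 0.47·6.640 = 3.121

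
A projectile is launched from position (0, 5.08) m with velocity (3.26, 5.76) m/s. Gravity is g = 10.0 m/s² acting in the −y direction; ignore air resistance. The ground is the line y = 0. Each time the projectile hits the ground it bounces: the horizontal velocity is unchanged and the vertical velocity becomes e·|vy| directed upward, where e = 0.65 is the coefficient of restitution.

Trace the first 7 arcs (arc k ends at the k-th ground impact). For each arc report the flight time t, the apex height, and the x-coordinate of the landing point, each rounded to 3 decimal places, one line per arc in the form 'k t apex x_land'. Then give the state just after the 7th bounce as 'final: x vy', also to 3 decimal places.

1 1.737 6.739 5.662
2 1.509 2.847 10.582
3 0.981 1.203 13.781
4 0.638 0.508 15.859
5 0.414 0.215 17.210
6 0.269 0.091 18.089
7 0.175 0.038 18.660
final: 18.660 0.569

Arc 1: start y=5.080, vy=5.760 → t=1.737, apex=6.739, x_land=5.662, impact vy=-11.609
  bounce: vy ← 0.65·11.609 = 7.546
Arc 2: start y=0.000, vy=7.546 → t=1.509, apex=2.847, x_land=10.582, impact vy=-7.546
  bounce: vy ← 0.65·7.546 = 4.905
Arc 3: start y=0.000, vy=4.905 → t=0.981, apex=1.203, x_land=13.781, impact vy=-4.905
  bounce: vy ← 0.65·4.905 = 3.188
Arc 4: start y=0.000, vy=3.188 → t=0.638, apex=0.508, x_land=15.859, impact vy=-3.188
  bounce: vy ← 0.65·3.188 = 2.072
Arc 5: start y=0.000, vy=2.072 → t=0.414, apex=0.215, x_land=17.210, impact vy=-2.072
  bounce: vy ← 0.65·2.072 = 1.347
Arc 6: start y=0.000, vy=1.347 → t=0.269, apex=0.091, x_land=18.089, impact vy=-1.347
  bounce: vy ← 0.65·1.347 = 0.876
Arc 7: start y=0.000, vy=0.876 → t=0.175, apex=0.038, x_land=18.660, impact vy=-0.876
  bounce: vy ← 0.65·0.876 = 0.569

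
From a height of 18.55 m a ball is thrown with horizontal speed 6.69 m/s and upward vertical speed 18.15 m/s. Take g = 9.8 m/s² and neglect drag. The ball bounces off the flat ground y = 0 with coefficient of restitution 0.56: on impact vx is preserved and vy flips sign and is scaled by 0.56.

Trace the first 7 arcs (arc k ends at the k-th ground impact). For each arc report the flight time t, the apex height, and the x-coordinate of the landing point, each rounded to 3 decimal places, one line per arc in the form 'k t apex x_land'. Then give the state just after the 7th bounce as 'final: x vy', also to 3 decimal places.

1 4.538 35.357 30.361
2 3.009 11.088 50.488
3 1.685 3.477 61.760
4 0.943 1.090 68.071
5 0.528 0.342 71.606
6 0.296 0.107 73.586
7 0.166 0.034 74.694
final: 74.694 0.455

Arc 1: start y=18.550, vy=18.150 → t=4.538, apex=35.357, x_land=30.361, impact vy=-26.325
  bounce: vy ← 0.56·26.325 = 14.742
Arc 2: start y=0.000, vy=14.742 → t=3.009, apex=11.088, x_land=50.488, impact vy=-14.742
  bounce: vy ← 0.56·14.742 = 8.256
Arc 3: start y=0.000, vy=8.256 → t=1.685, apex=3.477, x_land=61.760, impact vy=-8.256
  bounce: vy ← 0.56·8.256 = 4.623
Arc 4: start y=0.000, vy=4.623 → t=0.943, apex=1.090, x_land=68.071, impact vy=-4.623
  bounce: vy ← 0.56·4.623 = 2.589
Arc 5: start y=0.000, vy=2.589 → t=0.528, apex=0.342, x_land=71.606, impact vy=-2.589
  bounce: vy ← 0.56·2.589 = 1.450
Arc 6: start y=0.000, vy=1.450 → t=0.296, apex=0.107, x_land=73.586, impact vy=-1.450
  bounce: vy ← 0.56·1.450 = 0.812
Arc 7: start y=0.000, vy=0.812 → t=0.166, apex=0.034, x_land=74.694, impact vy=-0.812
  bounce: vy ← 0.56·0.812 = 0.455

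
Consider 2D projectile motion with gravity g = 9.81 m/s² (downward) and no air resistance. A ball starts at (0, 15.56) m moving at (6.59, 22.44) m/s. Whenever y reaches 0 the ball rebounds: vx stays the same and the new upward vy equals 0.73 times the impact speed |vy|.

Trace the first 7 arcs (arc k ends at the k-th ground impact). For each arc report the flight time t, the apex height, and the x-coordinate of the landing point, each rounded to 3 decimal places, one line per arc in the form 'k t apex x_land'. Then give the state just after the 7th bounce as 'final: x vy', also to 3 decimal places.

Arc 1: start y=15.560, vy=22.440 → t=5.187, apex=41.225, x_land=34.179, impact vy=-28.440
  bounce: vy ← 0.73·28.440 = 20.761
Arc 2: start y=0.000, vy=20.761 → t=4.233, apex=21.969, x_land=62.073, impact vy=-20.761
  bounce: vy ← 0.73·20.761 = 15.156
Arc 3: start y=0.000, vy=15.156 → t=3.090, apex=11.707, x_land=82.435, impact vy=-15.156
  bounce: vy ← 0.73·15.156 = 11.064
Arc 4: start y=0.000, vy=11.064 → t=2.256, apex=6.239, x_land=97.299, impact vy=-11.064
  bounce: vy ← 0.73·11.064 = 8.076
Arc 5: start y=0.000, vy=8.076 → t=1.647, apex=3.325, x_land=108.150, impact vy=-8.076
  bounce: vy ← 0.73·8.076 = 5.896
Arc 6: start y=0.000, vy=5.896 → t=1.202, apex=1.772, x_land=116.072, impact vy=-5.896
  bounce: vy ← 0.73·5.896 = 4.304
Arc 7: start y=0.000, vy=4.304 → t=0.877, apex=0.944, x_land=121.854, impact vy=-4.304
  bounce: vy ← 0.73·4.304 = 3.142

1 5.187 41.225 34.179
2 4.233 21.969 62.073
3 3.090 11.707 82.435
4 2.256 6.239 97.299
5 1.647 3.325 108.150
6 1.202 1.772 116.072
7 0.877 0.944 121.854
final: 121.854 3.142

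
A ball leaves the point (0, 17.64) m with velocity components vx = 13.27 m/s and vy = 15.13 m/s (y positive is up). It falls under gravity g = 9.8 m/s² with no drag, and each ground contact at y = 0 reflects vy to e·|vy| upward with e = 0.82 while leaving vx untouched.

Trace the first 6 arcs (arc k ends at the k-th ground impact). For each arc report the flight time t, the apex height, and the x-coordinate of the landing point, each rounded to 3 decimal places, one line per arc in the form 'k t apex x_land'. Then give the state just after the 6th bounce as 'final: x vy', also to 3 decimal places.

Arc 1: start y=17.640, vy=15.130 → t=3.990, apex=29.319, x_land=52.947, impact vy=-23.972
  bounce: vy ← 0.82·23.972 = 19.657
Arc 2: start y=0.000, vy=19.657 → t=4.012, apex=19.714, x_land=106.182, impact vy=-19.657
  bounce: vy ← 0.82·19.657 = 16.119
Arc 3: start y=0.000, vy=16.119 → t=3.290, apex=13.256, x_land=149.835, impact vy=-16.119
  bounce: vy ← 0.82·16.119 = 13.217
Arc 4: start y=0.000, vy=13.217 → t=2.697, apex=8.913, x_land=185.629, impact vy=-13.217
  bounce: vy ← 0.82·13.217 = 10.838
Arc 5: start y=0.000, vy=10.838 → t=2.212, apex=5.993, x_land=214.981, impact vy=-10.838
  bounce: vy ← 0.82·10.838 = 8.887
Arc 6: start y=0.000, vy=8.887 → t=1.814, apex=4.030, x_land=239.050, impact vy=-8.887
  bounce: vy ← 0.82·8.887 = 7.288

1 3.990 29.319 52.947
2 4.012 19.714 106.182
3 3.290 13.256 149.835
4 2.697 8.913 185.629
5 2.212 5.993 214.981
6 1.814 4.030 239.050
final: 239.050 7.288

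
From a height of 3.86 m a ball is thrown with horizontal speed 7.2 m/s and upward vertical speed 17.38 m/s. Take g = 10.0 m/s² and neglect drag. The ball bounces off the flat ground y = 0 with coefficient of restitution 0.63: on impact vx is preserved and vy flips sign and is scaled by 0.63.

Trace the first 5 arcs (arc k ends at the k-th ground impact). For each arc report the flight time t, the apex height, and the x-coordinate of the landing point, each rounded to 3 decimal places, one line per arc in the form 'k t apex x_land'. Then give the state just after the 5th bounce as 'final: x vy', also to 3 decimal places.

1 3.685 18.963 26.535
2 2.454 7.527 44.203
3 1.546 2.987 55.333
4 0.974 1.186 62.346
5 0.614 0.471 66.763
final: 66.763 1.933

Arc 1: start y=3.860, vy=17.380 → t=3.685, apex=18.963, x_land=26.535, impact vy=-19.475
  bounce: vy ← 0.63·19.475 = 12.269
Arc 2: start y=0.000, vy=12.269 → t=2.454, apex=7.527, x_land=44.203, impact vy=-12.269
  bounce: vy ← 0.63·12.269 = 7.730
Arc 3: start y=0.000, vy=7.730 → t=1.546, apex=2.987, x_land=55.333, impact vy=-7.730
  bounce: vy ← 0.63·7.730 = 4.870
Arc 4: start y=0.000, vy=4.870 → t=0.974, apex=1.186, x_land=62.346, impact vy=-4.870
  bounce: vy ← 0.63·4.870 = 3.068
Arc 5: start y=0.000, vy=3.068 → t=0.614, apex=0.471, x_land=66.763, impact vy=-3.068
  bounce: vy ← 0.63·3.068 = 1.933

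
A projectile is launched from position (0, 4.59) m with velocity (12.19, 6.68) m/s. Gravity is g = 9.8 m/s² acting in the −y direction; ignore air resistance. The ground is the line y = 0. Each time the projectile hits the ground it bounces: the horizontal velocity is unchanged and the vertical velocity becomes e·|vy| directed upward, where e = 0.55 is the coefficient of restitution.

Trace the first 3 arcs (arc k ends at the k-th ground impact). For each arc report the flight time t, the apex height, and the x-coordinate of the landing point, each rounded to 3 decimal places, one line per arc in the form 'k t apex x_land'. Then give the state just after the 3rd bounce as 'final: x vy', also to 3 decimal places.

1 1.865 6.867 22.739
2 1.302 2.077 38.613
3 0.716 0.628 47.343
final: 47.343 1.930

Arc 1: start y=4.590, vy=6.680 → t=1.865, apex=6.867, x_land=22.739, impact vy=-11.601
  bounce: vy ← 0.55·11.601 = 6.381
Arc 2: start y=0.000, vy=6.381 → t=1.302, apex=2.077, x_land=38.613, impact vy=-6.381
  bounce: vy ← 0.55·6.381 = 3.509
Arc 3: start y=0.000, vy=3.509 → t=0.716, apex=0.628, x_land=47.343, impact vy=-3.509
  bounce: vy ← 0.55·3.509 = 1.930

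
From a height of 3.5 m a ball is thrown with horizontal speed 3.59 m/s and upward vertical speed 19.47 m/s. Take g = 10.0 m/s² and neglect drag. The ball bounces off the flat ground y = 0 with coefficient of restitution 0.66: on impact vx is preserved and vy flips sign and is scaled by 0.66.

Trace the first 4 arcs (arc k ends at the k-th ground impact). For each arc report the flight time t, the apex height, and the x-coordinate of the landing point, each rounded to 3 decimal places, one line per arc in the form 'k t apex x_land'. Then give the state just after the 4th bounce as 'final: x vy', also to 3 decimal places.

Arc 1: start y=3.500, vy=19.470 → t=4.066, apex=22.454, x_land=14.597, impact vy=-21.192
  bounce: vy ← 0.66·21.192 = 13.986
Arc 2: start y=0.000, vy=13.986 → t=2.797, apex=9.781, x_land=24.640, impact vy=-13.986
  bounce: vy ← 0.66·13.986 = 9.231
Arc 3: start y=0.000, vy=9.231 → t=1.846, apex=4.261, x_land=31.268, impact vy=-9.231
  bounce: vy ← 0.66·9.231 = 6.092
Arc 4: start y=0.000, vy=6.092 → t=1.218, apex=1.856, x_land=35.642, impact vy=-6.092
  bounce: vy ← 0.66·6.092 = 4.021

1 4.066 22.454 14.597
2 2.797 9.781 24.640
3 1.846 4.261 31.268
4 1.218 1.856 35.642
final: 35.642 4.021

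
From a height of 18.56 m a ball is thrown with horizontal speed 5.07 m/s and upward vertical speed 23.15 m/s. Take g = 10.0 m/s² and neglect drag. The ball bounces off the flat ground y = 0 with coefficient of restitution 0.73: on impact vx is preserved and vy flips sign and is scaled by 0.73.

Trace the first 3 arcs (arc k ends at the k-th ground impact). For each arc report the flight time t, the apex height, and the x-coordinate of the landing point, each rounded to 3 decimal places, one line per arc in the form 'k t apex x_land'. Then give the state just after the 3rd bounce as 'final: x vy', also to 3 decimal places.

1 5.327 45.356 27.007
2 4.397 24.170 49.301
3 3.210 12.880 65.576
final: 65.576 11.717

Arc 1: start y=18.560, vy=23.150 → t=5.327, apex=45.356, x_land=27.007, impact vy=-30.118
  bounce: vy ← 0.73·30.118 = 21.986
Arc 2: start y=0.000, vy=21.986 → t=4.397, apex=24.170, x_land=49.301, impact vy=-21.986
  bounce: vy ← 0.73·21.986 = 16.050
Arc 3: start y=0.000, vy=16.050 → t=3.210, apex=12.880, x_land=65.576, impact vy=-16.050
  bounce: vy ← 0.73·16.050 = 11.717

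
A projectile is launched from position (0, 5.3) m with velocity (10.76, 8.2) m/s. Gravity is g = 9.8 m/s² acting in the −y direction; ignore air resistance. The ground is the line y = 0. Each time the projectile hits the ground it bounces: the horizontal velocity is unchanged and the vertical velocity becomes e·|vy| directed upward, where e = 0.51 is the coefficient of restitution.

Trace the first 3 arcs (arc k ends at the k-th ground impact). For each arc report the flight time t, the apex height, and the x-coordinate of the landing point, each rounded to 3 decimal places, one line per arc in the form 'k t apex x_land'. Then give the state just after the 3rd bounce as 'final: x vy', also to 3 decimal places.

Arc 1: start y=5.300, vy=8.200 → t=2.172, apex=8.731, x_land=23.366, impact vy=-13.081
  bounce: vy ← 0.51·13.081 = 6.671
Arc 2: start y=0.000, vy=6.671 → t=1.362, apex=2.271, x_land=38.016, impact vy=-6.671
  bounce: vy ← 0.51·6.671 = 3.402
Arc 3: start y=0.000, vy=3.402 → t=0.694, apex=0.591, x_land=45.487, impact vy=-3.402
  bounce: vy ← 0.51·3.402 = 1.735

1 2.172 8.731 23.366
2 1.362 2.271 38.016
3 0.694 0.591 45.487
final: 45.487 1.735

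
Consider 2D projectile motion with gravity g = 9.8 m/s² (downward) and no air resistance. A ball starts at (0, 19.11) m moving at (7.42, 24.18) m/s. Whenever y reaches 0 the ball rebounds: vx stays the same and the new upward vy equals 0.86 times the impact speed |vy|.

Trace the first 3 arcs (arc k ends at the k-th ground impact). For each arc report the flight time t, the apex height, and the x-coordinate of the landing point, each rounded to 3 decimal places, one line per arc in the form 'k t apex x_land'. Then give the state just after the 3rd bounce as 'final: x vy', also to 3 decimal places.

1 5.628 48.940 41.757
2 5.436 36.196 82.091
3 4.675 26.771 116.778
final: 116.778 19.700

Arc 1: start y=19.110, vy=24.180 → t=5.628, apex=48.940, x_land=41.757, impact vy=-30.971
  bounce: vy ← 0.86·30.971 = 26.635
Arc 2: start y=0.000, vy=26.635 → t=5.436, apex=36.196, x_land=82.091, impact vy=-26.635
  bounce: vy ← 0.86·26.635 = 22.906
Arc 3: start y=0.000, vy=22.906 → t=4.675, apex=26.771, x_land=116.778, impact vy=-22.906
  bounce: vy ← 0.86·22.906 = 19.700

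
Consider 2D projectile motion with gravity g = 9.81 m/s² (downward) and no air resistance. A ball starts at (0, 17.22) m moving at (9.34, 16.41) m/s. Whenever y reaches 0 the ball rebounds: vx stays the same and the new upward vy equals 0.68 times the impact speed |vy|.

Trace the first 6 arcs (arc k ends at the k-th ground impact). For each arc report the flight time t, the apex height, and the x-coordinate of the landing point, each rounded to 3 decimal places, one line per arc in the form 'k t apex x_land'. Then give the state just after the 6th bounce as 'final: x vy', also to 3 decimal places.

1 4.185 30.945 39.084
2 3.416 14.309 70.989
3 2.323 6.617 92.684
4 1.580 3.059 107.437
5 1.074 1.415 117.470
6 0.730 0.654 124.291
final: 124.291 2.436

Arc 1: start y=17.220, vy=16.410 → t=4.185, apex=30.945, x_land=39.084, impact vy=-24.640
  bounce: vy ← 0.68·24.640 = 16.755
Arc 2: start y=0.000, vy=16.755 → t=3.416, apex=14.309, x_land=70.989, impact vy=-16.755
  bounce: vy ← 0.68·16.755 = 11.394
Arc 3: start y=0.000, vy=11.394 → t=2.323, apex=6.617, x_land=92.684, impact vy=-11.394
  bounce: vy ← 0.68·11.394 = 7.748
Arc 4: start y=0.000, vy=7.748 → t=1.580, apex=3.059, x_land=107.437, impact vy=-7.748
  bounce: vy ← 0.68·7.748 = 5.268
Arc 5: start y=0.000, vy=5.268 → t=1.074, apex=1.415, x_land=117.470, impact vy=-5.268
  bounce: vy ← 0.68·5.268 = 3.583
Arc 6: start y=0.000, vy=3.583 → t=0.730, apex=0.654, x_land=124.291, impact vy=-3.583
  bounce: vy ← 0.68·3.583 = 2.436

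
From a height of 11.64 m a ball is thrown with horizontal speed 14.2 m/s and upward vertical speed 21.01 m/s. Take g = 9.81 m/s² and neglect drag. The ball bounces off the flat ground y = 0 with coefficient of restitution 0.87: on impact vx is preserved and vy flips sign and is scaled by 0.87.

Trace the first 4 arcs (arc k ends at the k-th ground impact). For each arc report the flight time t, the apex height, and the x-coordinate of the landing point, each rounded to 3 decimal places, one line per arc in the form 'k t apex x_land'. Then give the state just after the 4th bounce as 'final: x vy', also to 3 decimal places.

1 4.780 34.138 67.874
2 4.590 25.839 133.058
3 3.994 19.558 189.768
4 3.474 14.803 239.106
final: 239.106 14.827

Arc 1: start y=11.640, vy=21.010 → t=4.780, apex=34.138, x_land=67.874, impact vy=-25.880
  bounce: vy ← 0.87·25.880 = 22.516
Arc 2: start y=0.000, vy=22.516 → t=4.590, apex=25.839, x_land=133.058, impact vy=-22.516
  bounce: vy ← 0.87·22.516 = 19.589
Arc 3: start y=0.000, vy=19.589 → t=3.994, apex=19.558, x_land=189.768, impact vy=-19.589
  bounce: vy ← 0.87·19.589 = 17.042
Arc 4: start y=0.000, vy=17.042 → t=3.474, apex=14.803, x_land=239.106, impact vy=-17.042
  bounce: vy ← 0.87·17.042 = 14.827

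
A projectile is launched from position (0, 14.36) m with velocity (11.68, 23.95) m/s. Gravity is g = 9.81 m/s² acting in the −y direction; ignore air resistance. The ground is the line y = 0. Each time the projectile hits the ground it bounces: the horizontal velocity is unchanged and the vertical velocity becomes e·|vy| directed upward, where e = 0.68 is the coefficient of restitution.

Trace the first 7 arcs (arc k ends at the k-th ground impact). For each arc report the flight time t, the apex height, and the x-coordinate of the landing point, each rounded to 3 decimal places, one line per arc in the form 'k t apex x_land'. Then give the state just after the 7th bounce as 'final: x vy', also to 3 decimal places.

1 5.423 43.596 63.337
2 4.055 20.159 110.694
3 2.757 9.321 142.896
4 1.875 4.310 164.794
5 1.275 1.993 179.685
6 0.867 0.922 189.810
7 0.590 0.426 196.696
final: 196.696 1.966

Arc 1: start y=14.360, vy=23.950 → t=5.423, apex=43.596, x_land=63.337, impact vy=-29.246
  bounce: vy ← 0.68·29.246 = 19.887
Arc 2: start y=0.000, vy=19.887 → t=4.055, apex=20.159, x_land=110.694, impact vy=-19.887
  bounce: vy ← 0.68·19.887 = 13.523
Arc 3: start y=0.000, vy=13.523 → t=2.757, apex=9.321, x_land=142.896, impact vy=-13.523
  bounce: vy ← 0.68·13.523 = 9.196
Arc 4: start y=0.000, vy=9.196 → t=1.875, apex=4.310, x_land=164.794, impact vy=-9.196
  bounce: vy ← 0.68·9.196 = 6.253
Arc 5: start y=0.000, vy=6.253 → t=1.275, apex=1.993, x_land=179.685, impact vy=-6.253
  bounce: vy ← 0.68·6.253 = 4.252
Arc 6: start y=0.000, vy=4.252 → t=0.867, apex=0.922, x_land=189.810, impact vy=-4.252
  bounce: vy ← 0.68·4.252 = 2.892
Arc 7: start y=0.000, vy=2.892 → t=0.590, apex=0.426, x_land=196.696, impact vy=-2.892
  bounce: vy ← 0.68·2.892 = 1.966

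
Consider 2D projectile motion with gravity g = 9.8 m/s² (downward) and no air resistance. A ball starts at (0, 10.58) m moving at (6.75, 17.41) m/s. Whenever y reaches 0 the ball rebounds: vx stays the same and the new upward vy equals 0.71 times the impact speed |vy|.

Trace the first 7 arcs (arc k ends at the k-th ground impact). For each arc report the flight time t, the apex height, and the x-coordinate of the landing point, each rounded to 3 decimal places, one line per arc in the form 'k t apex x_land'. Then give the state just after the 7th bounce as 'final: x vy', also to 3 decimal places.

1 4.082 26.045 27.554
2 3.274 13.129 49.652
3 2.324 6.618 65.341
4 1.650 3.336 76.481
5 1.172 1.682 84.390
6 0.832 0.848 90.005
7 0.591 0.427 93.992
final: 93.992 2.055

Arc 1: start y=10.580, vy=17.410 → t=4.082, apex=26.045, x_land=27.554, impact vy=-22.594
  bounce: vy ← 0.71·22.594 = 16.042
Arc 2: start y=0.000, vy=16.042 → t=3.274, apex=13.129, x_land=49.652, impact vy=-16.042
  bounce: vy ← 0.71·16.042 = 11.389
Arc 3: start y=0.000, vy=11.389 → t=2.324, apex=6.618, x_land=65.341, impact vy=-11.389
  bounce: vy ← 0.71·11.389 = 8.087
Arc 4: start y=0.000, vy=8.087 → t=1.650, apex=3.336, x_land=76.481, impact vy=-8.087
  bounce: vy ← 0.71·8.087 = 5.741
Arc 5: start y=0.000, vy=5.741 → t=1.172, apex=1.682, x_land=84.390, impact vy=-5.741
  bounce: vy ← 0.71·5.741 = 4.076
Arc 6: start y=0.000, vy=4.076 → t=0.832, apex=0.848, x_land=90.005, impact vy=-4.076
  bounce: vy ← 0.71·4.076 = 2.894
Arc 7: start y=0.000, vy=2.894 → t=0.591, apex=0.427, x_land=93.992, impact vy=-2.894
  bounce: vy ← 0.71·2.894 = 2.055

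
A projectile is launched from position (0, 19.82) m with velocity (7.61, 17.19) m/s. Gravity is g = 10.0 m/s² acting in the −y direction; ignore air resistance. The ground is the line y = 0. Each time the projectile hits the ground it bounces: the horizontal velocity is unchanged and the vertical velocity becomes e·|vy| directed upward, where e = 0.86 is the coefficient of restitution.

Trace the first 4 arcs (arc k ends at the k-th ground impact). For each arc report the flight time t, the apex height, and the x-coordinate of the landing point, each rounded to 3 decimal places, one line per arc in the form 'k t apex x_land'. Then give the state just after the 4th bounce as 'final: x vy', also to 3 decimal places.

1 4.349 34.595 33.099
2 4.524 25.586 67.529
3 3.891 18.924 97.138
4 3.346 13.996 122.602
final: 122.602 14.388

Arc 1: start y=19.820, vy=17.190 → t=4.349, apex=34.595, x_land=33.099, impact vy=-26.304
  bounce: vy ← 0.86·26.304 = 22.621
Arc 2: start y=0.000, vy=22.621 → t=4.524, apex=25.586, x_land=67.529, impact vy=-22.621
  bounce: vy ← 0.86·22.621 = 19.454
Arc 3: start y=0.000, vy=19.454 → t=3.891, apex=18.924, x_land=97.138, impact vy=-19.454
  bounce: vy ← 0.86·19.454 = 16.731
Arc 4: start y=0.000, vy=16.731 → t=3.346, apex=13.996, x_land=122.602, impact vy=-16.731
  bounce: vy ← 0.86·16.731 = 14.388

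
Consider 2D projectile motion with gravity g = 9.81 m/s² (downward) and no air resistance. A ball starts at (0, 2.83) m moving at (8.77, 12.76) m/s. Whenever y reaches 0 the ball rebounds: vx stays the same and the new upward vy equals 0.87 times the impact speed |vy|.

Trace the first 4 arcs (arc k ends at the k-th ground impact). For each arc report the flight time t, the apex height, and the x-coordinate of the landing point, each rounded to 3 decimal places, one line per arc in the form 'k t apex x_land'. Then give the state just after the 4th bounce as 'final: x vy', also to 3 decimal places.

1 2.807 11.129 24.617
2 2.621 8.423 47.602
3 2.280 6.376 67.600
4 1.984 4.826 84.997
final: 84.997 8.465

Arc 1: start y=2.830, vy=12.760 → t=2.807, apex=11.129, x_land=24.617, impact vy=-14.776
  bounce: vy ← 0.87·14.776 = 12.855
Arc 2: start y=0.000, vy=12.855 → t=2.621, apex=8.423, x_land=47.602, impact vy=-12.855
  bounce: vy ← 0.87·12.855 = 11.184
Arc 3: start y=0.000, vy=11.184 → t=2.280, apex=6.376, x_land=67.600, impact vy=-11.184
  bounce: vy ← 0.87·11.184 = 9.730
Arc 4: start y=0.000, vy=9.730 → t=1.984, apex=4.826, x_land=84.997, impact vy=-9.730
  bounce: vy ← 0.87·9.730 = 8.465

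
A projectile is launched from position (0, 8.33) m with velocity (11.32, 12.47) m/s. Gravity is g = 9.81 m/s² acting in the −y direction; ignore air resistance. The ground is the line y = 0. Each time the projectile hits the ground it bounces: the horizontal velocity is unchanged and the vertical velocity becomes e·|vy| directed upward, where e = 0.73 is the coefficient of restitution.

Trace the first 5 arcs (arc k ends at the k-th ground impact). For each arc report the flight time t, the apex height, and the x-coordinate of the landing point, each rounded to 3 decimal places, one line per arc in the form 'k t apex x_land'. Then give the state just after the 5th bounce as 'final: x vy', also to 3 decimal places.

Arc 1: start y=8.330, vy=12.470 → t=3.092, apex=16.256, x_land=34.997, impact vy=-17.859
  bounce: vy ← 0.73·17.859 = 13.037
Arc 2: start y=0.000, vy=13.037 → t=2.658, apex=8.663, x_land=65.084, impact vy=-13.037
  bounce: vy ← 0.73·13.037 = 9.517
Arc 3: start y=0.000, vy=9.517 → t=1.940, apex=4.616, x_land=87.048, impact vy=-9.517
  bounce: vy ← 0.73·9.517 = 6.947
Arc 4: start y=0.000, vy=6.947 → t=1.416, apex=2.460, x_land=103.081, impact vy=-6.947
  bounce: vy ← 0.73·6.947 = 5.072
Arc 5: start y=0.000, vy=5.072 → t=1.034, apex=1.311, x_land=114.786, impact vy=-5.072
  bounce: vy ← 0.73·5.072 = 3.702

1 3.092 16.256 34.997
2 2.658 8.663 65.084
3 1.940 4.616 87.048
4 1.416 2.460 103.081
5 1.034 1.311 114.786
final: 114.786 3.702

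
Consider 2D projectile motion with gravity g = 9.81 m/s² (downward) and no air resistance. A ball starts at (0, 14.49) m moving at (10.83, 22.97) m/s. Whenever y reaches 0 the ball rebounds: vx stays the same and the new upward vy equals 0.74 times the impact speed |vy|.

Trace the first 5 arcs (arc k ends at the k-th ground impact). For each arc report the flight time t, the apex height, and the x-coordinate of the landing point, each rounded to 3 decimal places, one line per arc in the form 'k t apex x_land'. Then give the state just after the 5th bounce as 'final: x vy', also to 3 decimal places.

1 5.246 41.382 56.815
2 4.299 22.661 103.371
3 3.181 12.409 137.823
4 2.354 6.795 163.317
5 1.742 3.721 182.182
final: 182.182 6.323

Arc 1: start y=14.490, vy=22.970 → t=5.246, apex=41.382, x_land=56.815, impact vy=-28.494
  bounce: vy ← 0.74·28.494 = 21.086
Arc 2: start y=0.000, vy=21.086 → t=4.299, apex=22.661, x_land=103.371, impact vy=-21.086
  bounce: vy ← 0.74·21.086 = 15.603
Arc 3: start y=0.000, vy=15.603 → t=3.181, apex=12.409, x_land=137.823, impact vy=-15.603
  bounce: vy ← 0.74·15.603 = 11.547
Arc 4: start y=0.000, vy=11.547 → t=2.354, apex=6.795, x_land=163.317, impact vy=-11.547
  bounce: vy ← 0.74·11.547 = 8.544
Arc 5: start y=0.000, vy=8.544 → t=1.742, apex=3.721, x_land=182.182, impact vy=-8.544
  bounce: vy ← 0.74·8.544 = 6.323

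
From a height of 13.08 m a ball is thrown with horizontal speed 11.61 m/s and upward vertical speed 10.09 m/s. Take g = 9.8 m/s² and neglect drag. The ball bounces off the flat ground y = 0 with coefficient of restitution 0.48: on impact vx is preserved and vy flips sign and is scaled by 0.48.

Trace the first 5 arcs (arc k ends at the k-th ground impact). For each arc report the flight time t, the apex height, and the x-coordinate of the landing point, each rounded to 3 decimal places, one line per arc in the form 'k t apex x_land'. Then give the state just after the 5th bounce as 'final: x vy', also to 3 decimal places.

Arc 1: start y=13.080, vy=10.090 → t=2.961, apex=18.274, x_land=34.375, impact vy=-18.926
  bounce: vy ← 0.48·18.926 = 9.084
Arc 2: start y=0.000, vy=9.084 → t=1.854, apex=4.210, x_land=55.899, impact vy=-9.084
  bounce: vy ← 0.48·9.084 = 4.360
Arc 3: start y=0.000, vy=4.360 → t=0.890, apex=0.970, x_land=66.230, impact vy=-4.360
  bounce: vy ← 0.48·4.360 = 2.093
Arc 4: start y=0.000, vy=2.093 → t=0.427, apex=0.224, x_land=71.189, impact vy=-2.093
  bounce: vy ← 0.48·2.093 = 1.005
Arc 5: start y=0.000, vy=1.005 → t=0.205, apex=0.051, x_land=73.570, impact vy=-1.005
  bounce: vy ← 0.48·1.005 = 0.482

1 2.961 18.274 34.375
2 1.854 4.210 55.899
3 0.890 0.970 66.230
4 0.427 0.224 71.189
5 0.205 0.051 73.570
final: 73.570 0.482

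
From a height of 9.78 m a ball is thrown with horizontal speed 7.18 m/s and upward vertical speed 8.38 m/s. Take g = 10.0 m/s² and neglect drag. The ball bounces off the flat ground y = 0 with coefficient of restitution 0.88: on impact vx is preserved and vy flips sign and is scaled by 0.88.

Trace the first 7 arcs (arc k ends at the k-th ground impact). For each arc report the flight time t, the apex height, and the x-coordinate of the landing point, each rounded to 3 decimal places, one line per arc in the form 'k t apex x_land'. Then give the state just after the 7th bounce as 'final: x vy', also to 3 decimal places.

1 2.468 13.291 17.723
2 2.870 10.293 38.326
3 2.525 7.971 56.457
4 2.222 6.172 72.412
5 1.956 4.780 86.453
6 1.721 3.702 98.808
7 1.514 2.867 109.681
final: 109.681 6.663

Arc 1: start y=9.780, vy=8.380 → t=2.468, apex=13.291, x_land=17.723, impact vy=-16.304
  bounce: vy ← 0.88·16.304 = 14.348
Arc 2: start y=0.000, vy=14.348 → t=2.870, apex=10.293, x_land=38.326, impact vy=-14.348
  bounce: vy ← 0.88·14.348 = 12.626
Arc 3: start y=0.000, vy=12.626 → t=2.525, apex=7.971, x_land=56.457, impact vy=-12.626
  bounce: vy ← 0.88·12.626 = 11.111
Arc 4: start y=0.000, vy=11.111 → t=2.222, apex=6.172, x_land=72.412, impact vy=-11.111
  bounce: vy ← 0.88·11.111 = 9.778
Arc 5: start y=0.000, vy=9.778 → t=1.956, apex=4.780, x_land=86.453, impact vy=-9.778
  bounce: vy ← 0.88·9.778 = 8.604
Arc 6: start y=0.000, vy=8.604 → t=1.721, apex=3.702, x_land=98.808, impact vy=-8.604
  bounce: vy ← 0.88·8.604 = 7.572
Arc 7: start y=0.000, vy=7.572 → t=1.514, apex=2.867, x_land=109.681, impact vy=-7.572
  bounce: vy ← 0.88·7.572 = 6.663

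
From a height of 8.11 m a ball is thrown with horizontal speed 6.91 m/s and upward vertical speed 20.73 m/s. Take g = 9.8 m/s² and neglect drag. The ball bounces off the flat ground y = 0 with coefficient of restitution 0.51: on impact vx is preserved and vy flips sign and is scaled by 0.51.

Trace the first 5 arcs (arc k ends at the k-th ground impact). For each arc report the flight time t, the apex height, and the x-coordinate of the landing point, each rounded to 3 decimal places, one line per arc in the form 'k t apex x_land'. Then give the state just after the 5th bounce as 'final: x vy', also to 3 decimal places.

Arc 1: start y=8.110, vy=20.730 → t=4.591, apex=30.035, x_land=31.725, impact vy=-24.263
  bounce: vy ← 0.51·24.263 = 12.374
Arc 2: start y=0.000, vy=12.374 → t=2.525, apex=7.812, x_land=49.175, impact vy=-12.374
  bounce: vy ← 0.51·12.374 = 6.311
Arc 3: start y=0.000, vy=6.311 → t=1.288, apex=2.032, x_land=58.074, impact vy=-6.311
  bounce: vy ← 0.51·6.311 = 3.218
Arc 4: start y=0.000, vy=3.218 → t=0.657, apex=0.529, x_land=62.613, impact vy=-3.218
  bounce: vy ← 0.51·3.218 = 1.641
Arc 5: start y=0.000, vy=1.641 → t=0.335, apex=0.137, x_land=64.928, impact vy=-1.641
  bounce: vy ← 0.51·1.641 = 0.837

1 4.591 30.035 31.725
2 2.525 7.812 49.175
3 1.288 2.032 58.074
4 0.657 0.529 62.613
5 0.335 0.137 64.928
final: 64.928 0.837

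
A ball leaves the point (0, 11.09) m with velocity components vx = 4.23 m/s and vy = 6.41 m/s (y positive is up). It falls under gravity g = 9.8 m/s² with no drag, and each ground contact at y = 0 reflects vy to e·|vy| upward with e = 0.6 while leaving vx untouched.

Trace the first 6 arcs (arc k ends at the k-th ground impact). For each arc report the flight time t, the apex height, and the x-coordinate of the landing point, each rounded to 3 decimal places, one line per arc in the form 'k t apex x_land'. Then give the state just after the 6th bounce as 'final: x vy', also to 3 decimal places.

1 2.295 13.186 9.706
2 1.969 4.747 18.033
3 1.181 1.709 23.029
4 0.709 0.615 26.027
5 0.425 0.221 27.825
6 0.255 0.080 28.904
final: 28.904 0.750

Arc 1: start y=11.090, vy=6.410 → t=2.295, apex=13.186, x_land=9.706, impact vy=-16.076
  bounce: vy ← 0.6·16.076 = 9.646
Arc 2: start y=0.000, vy=9.646 → t=1.969, apex=4.747, x_land=18.033, impact vy=-9.646
  bounce: vy ← 0.6·9.646 = 5.788
Arc 3: start y=0.000, vy=5.788 → t=1.181, apex=1.709, x_land=23.029, impact vy=-5.788
  bounce: vy ← 0.6·5.788 = 3.473
Arc 4: start y=0.000, vy=3.473 → t=0.709, apex=0.615, x_land=26.027, impact vy=-3.473
  bounce: vy ← 0.6·3.473 = 2.084
Arc 5: start y=0.000, vy=2.084 → t=0.425, apex=0.221, x_land=27.825, impact vy=-2.084
  bounce: vy ← 0.6·2.084 = 1.250
Arc 6: start y=0.000, vy=1.250 → t=0.255, apex=0.080, x_land=28.904, impact vy=-1.250
  bounce: vy ← 0.6·1.250 = 0.750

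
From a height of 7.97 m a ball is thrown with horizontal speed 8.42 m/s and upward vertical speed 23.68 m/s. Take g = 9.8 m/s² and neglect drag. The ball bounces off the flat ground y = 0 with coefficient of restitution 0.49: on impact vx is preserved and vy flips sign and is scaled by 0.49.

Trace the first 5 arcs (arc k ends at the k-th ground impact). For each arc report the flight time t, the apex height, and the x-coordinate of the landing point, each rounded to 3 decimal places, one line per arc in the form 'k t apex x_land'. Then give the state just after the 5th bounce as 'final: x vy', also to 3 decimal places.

1 5.149 36.579 43.351
2 2.678 8.783 65.896
3 1.312 2.109 76.944
4 0.643 0.506 82.357
5 0.315 0.122 85.009
final: 85.009 0.756

Arc 1: start y=7.970, vy=23.680 → t=5.149, apex=36.579, x_land=43.351, impact vy=-26.776
  bounce: vy ← 0.49·26.776 = 13.120
Arc 2: start y=0.000, vy=13.120 → t=2.678, apex=8.783, x_land=65.896, impact vy=-13.120
  bounce: vy ← 0.49·13.120 = 6.429
Arc 3: start y=0.000, vy=6.429 → t=1.312, apex=2.109, x_land=76.944, impact vy=-6.429
  bounce: vy ← 0.49·6.429 = 3.150
Arc 4: start y=0.000, vy=3.150 → t=0.643, apex=0.506, x_land=82.357, impact vy=-3.150
  bounce: vy ← 0.49·3.150 = 1.544
Arc 5: start y=0.000, vy=1.544 → t=0.315, apex=0.122, x_land=85.009, impact vy=-1.544
  bounce: vy ← 0.49·1.544 = 0.756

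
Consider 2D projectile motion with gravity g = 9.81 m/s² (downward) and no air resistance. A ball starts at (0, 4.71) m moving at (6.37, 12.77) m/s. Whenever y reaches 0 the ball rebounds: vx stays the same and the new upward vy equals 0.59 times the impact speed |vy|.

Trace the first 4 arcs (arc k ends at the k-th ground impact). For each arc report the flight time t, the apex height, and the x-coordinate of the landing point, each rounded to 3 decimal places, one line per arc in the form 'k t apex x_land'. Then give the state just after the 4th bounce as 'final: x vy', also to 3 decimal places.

Arc 1: start y=4.710, vy=12.770 → t=2.931, apex=13.022, x_land=18.671, impact vy=-15.984
  bounce: vy ← 0.59·15.984 = 9.430
Arc 2: start y=0.000, vy=9.430 → t=1.923, apex=4.533, x_land=30.918, impact vy=-9.430
  bounce: vy ← 0.59·9.430 = 5.564
Arc 3: start y=0.000, vy=5.564 → t=1.134, apex=1.578, x_land=38.144, impact vy=-5.564
  bounce: vy ← 0.59·5.564 = 3.283
Arc 4: start y=0.000, vy=3.283 → t=0.669, apex=0.549, x_land=42.407, impact vy=-3.283
  bounce: vy ← 0.59·3.283 = 1.937

1 2.931 13.022 18.671
2 1.923 4.533 30.918
3 1.134 1.578 38.144
4 0.669 0.549 42.407
final: 42.407 1.937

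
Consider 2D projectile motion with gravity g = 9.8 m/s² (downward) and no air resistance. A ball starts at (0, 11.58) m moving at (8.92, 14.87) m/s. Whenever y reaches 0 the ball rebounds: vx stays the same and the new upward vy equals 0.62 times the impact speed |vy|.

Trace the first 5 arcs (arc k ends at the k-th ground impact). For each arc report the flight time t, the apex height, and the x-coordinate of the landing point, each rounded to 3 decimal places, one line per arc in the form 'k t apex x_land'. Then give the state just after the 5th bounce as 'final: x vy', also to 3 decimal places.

1 3.677 22.861 32.802
2 2.678 8.788 56.693
3 1.661 3.378 71.506
4 1.030 1.299 80.690
5 0.638 0.499 86.384
final: 86.384 1.939

Arc 1: start y=11.580, vy=14.870 → t=3.677, apex=22.861, x_land=32.802, impact vy=-21.168
  bounce: vy ← 0.62·21.168 = 13.124
Arc 2: start y=0.000, vy=13.124 → t=2.678, apex=8.788, x_land=56.693, impact vy=-13.124
  bounce: vy ← 0.62·13.124 = 8.137
Arc 3: start y=0.000, vy=8.137 → t=1.661, apex=3.378, x_land=71.506, impact vy=-8.137
  bounce: vy ← 0.62·8.137 = 5.045
Arc 4: start y=0.000, vy=5.045 → t=1.030, apex=1.299, x_land=80.690, impact vy=-5.045
  bounce: vy ← 0.62·5.045 = 3.128
Arc 5: start y=0.000, vy=3.128 → t=0.638, apex=0.499, x_land=86.384, impact vy=-3.128
  bounce: vy ← 0.62·3.128 = 1.939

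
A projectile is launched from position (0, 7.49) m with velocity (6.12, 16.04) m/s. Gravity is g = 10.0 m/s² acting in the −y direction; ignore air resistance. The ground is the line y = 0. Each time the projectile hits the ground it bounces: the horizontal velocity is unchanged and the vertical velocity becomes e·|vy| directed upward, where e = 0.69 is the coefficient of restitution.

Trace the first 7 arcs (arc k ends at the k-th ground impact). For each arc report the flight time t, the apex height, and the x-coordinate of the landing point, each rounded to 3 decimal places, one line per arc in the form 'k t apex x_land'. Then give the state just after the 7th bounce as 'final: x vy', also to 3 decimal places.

Arc 1: start y=7.490, vy=16.040 → t=3.622, apex=20.354, x_land=22.164, impact vy=-20.176
  bounce: vy ← 0.69·20.176 = 13.922
Arc 2: start y=0.000, vy=13.922 → t=2.784, apex=9.691, x_land=39.204, impact vy=-13.922
  bounce: vy ← 0.69·13.922 = 9.606
Arc 3: start y=0.000, vy=9.606 → t=1.921, apex=4.614, x_land=50.962, impact vy=-9.606
  bounce: vy ← 0.69·9.606 = 6.628
Arc 4: start y=0.000, vy=6.628 → t=1.326, apex=2.197, x_land=59.075, impact vy=-6.628
  bounce: vy ← 0.69·6.628 = 4.573
Arc 5: start y=0.000, vy=4.573 → t=0.915, apex=1.046, x_land=64.673, impact vy=-4.573
  bounce: vy ← 0.69·4.573 = 3.156
Arc 6: start y=0.000, vy=3.156 → t=0.631, apex=0.498, x_land=68.535, impact vy=-3.156
  bounce: vy ← 0.69·3.156 = 2.177
Arc 7: start y=0.000, vy=2.177 → t=0.435, apex=0.237, x_land=71.200, impact vy=-2.177
  bounce: vy ← 0.69·2.177 = 1.502

1 3.622 20.354 22.164
2 2.784 9.691 39.204
3 1.921 4.614 50.962
4 1.326 2.197 59.075
5 0.915 1.046 64.673
6 0.631 0.498 68.535
7 0.435 0.237 71.200
final: 71.200 1.502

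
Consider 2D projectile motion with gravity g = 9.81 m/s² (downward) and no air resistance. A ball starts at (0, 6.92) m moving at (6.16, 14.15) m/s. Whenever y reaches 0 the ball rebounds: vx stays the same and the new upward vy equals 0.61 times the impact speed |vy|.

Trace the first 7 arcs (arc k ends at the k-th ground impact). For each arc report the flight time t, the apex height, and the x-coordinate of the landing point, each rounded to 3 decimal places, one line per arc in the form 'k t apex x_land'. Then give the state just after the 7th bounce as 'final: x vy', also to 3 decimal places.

1 3.311 17.125 20.395
2 2.280 6.372 34.438
3 1.391 2.371 43.003
4 0.848 0.882 48.228
5 0.517 0.328 51.416
6 0.316 0.122 53.360
7 0.193 0.045 54.546
final: 54.546 0.576

Arc 1: start y=6.920, vy=14.150 → t=3.311, apex=17.125, x_land=20.395, impact vy=-18.330
  bounce: vy ← 0.61·18.330 = 11.181
Arc 2: start y=0.000, vy=11.181 → t=2.280, apex=6.372, x_land=34.438, impact vy=-11.181
  bounce: vy ← 0.61·11.181 = 6.821
Arc 3: start y=0.000, vy=6.821 → t=1.391, apex=2.371, x_land=43.003, impact vy=-6.821
  bounce: vy ← 0.61·6.821 = 4.161
Arc 4: start y=0.000, vy=4.161 → t=0.848, apex=0.882, x_land=48.228, impact vy=-4.161
  bounce: vy ← 0.61·4.161 = 2.538
Arc 5: start y=0.000, vy=2.538 → t=0.517, apex=0.328, x_land=51.416, impact vy=-2.538
  bounce: vy ← 0.61·2.538 = 1.548
Arc 6: start y=0.000, vy=1.548 → t=0.316, apex=0.122, x_land=53.360, impact vy=-1.548
  bounce: vy ← 0.61·1.548 = 0.944
Arc 7: start y=0.000, vy=0.944 → t=0.193, apex=0.045, x_land=54.546, impact vy=-0.944
  bounce: vy ← 0.61·0.944 = 0.576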